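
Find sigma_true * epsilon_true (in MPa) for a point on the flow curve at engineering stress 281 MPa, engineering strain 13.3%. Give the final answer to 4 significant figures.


sigma_true = sigma_eng * (1 + epsilon_eng)
sigma_true = 281 * (1 + 0.133) = 318.373 MPa
epsilon_true = ln(1 + epsilon_eng)
epsilon_true = ln(1 + 0.133) = 0.124869
sigma_true * epsilon_true = 318.373 * 0.124869 = 39.75 MPa


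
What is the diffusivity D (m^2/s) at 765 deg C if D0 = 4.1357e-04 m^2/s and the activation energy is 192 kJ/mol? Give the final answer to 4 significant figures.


D = D0 * exp(-Qd / (R*T))
T = 1038.15 K
D = 4.1357e-04 * exp(-192e3 / (8.314 * 1038.15))
D = 9.03e-14 m^2/s


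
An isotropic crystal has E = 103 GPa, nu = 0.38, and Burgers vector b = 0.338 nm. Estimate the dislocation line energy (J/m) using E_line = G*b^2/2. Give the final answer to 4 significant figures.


Step 1: G = E / (2*(1+nu))
G = 103 / (2*(1+0.38)) = 37.3188 GPa = 3.73188e+10 Pa
Step 2: E_line = G*b^2/2
b = 0.338 nm = 3.38e-10 m
E_line = 0.5 * 3.73188e+10 * (3.38e-10)^2 = 2.132e-09 J/m


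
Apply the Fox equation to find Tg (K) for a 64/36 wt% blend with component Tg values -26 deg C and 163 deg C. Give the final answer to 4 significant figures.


1/Tg = w1/Tg1 + w2/Tg2 (in Kelvin)
Tg1 = 247.15 K, Tg2 = 436.15 K
1/Tg = 0.64/247.15 + 0.36/436.15
Tg = 292.8 K


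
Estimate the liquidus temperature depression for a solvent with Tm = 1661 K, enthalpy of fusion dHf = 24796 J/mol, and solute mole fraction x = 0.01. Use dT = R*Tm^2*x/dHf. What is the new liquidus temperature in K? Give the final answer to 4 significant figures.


dT = R*Tm^2*x / dHf
dT = 8.314 * 1661^2 * 0.01 / 24796
dT = 9.25055 K
T_new = 1661 - 9.25055 = 1652 K


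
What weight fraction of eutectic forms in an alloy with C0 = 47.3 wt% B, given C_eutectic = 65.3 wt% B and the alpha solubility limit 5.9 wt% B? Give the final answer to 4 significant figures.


f_primary = (C_e - C0) / (C_e - C_alpha_max)
f_primary = (65.3 - 47.3) / (65.3 - 5.9)
f_primary = 0.30303
f_eutectic = 1 - 0.30303 = 0.697


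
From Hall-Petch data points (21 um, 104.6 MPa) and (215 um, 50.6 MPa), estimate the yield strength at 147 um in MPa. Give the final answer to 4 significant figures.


sigma_y = sigma0 + k / sqrt(d)
1/sqrt(d1) = 1/sqrt(2.1e-05) = 218.218;  1/sqrt(d2) = 68.1994
k = (sigma1 - sigma2) / (1/sqrt(d1) - 1/sqrt(d2)) = (104.6 - 50.6) / (218.218 - 68.1994) = 0.359956 MPa*m^0.5
sigma0 = sigma1 - k/sqrt(d1) = 104.6 - 0.359956*218.218 = 26.0512 MPa
sigma_y(d3) = 26.0512 + 0.359956 / sqrt(1.47e-04) = 55.74 MPa


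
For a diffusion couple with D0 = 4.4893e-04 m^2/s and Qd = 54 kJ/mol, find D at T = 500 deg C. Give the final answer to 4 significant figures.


D = D0 * exp(-Qd / (R*T))
T = 773.15 K
D = 4.4893e-04 * exp(-54e3 / (8.314 * 773.15))
D = 1.009e-07 m^2/s


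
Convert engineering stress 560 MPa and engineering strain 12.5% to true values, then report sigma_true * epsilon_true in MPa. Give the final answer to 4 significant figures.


sigma_true = sigma_eng * (1 + epsilon_eng)
sigma_true = 560 * (1 + 0.125) = 630 MPa
epsilon_true = ln(1 + epsilon_eng)
epsilon_true = ln(1 + 0.125) = 0.117783
sigma_true * epsilon_true = 630 * 0.117783 = 74.2 MPa


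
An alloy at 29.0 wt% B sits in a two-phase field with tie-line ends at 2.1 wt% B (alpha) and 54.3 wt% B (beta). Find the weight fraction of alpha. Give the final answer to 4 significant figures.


f_alpha = (C_beta - C0) / (C_beta - C_alpha)
f_alpha = (54.3 - 29.0) / (54.3 - 2.1)
f_alpha = 0.4847


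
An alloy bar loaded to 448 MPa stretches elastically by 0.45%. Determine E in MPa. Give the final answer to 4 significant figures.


E = sigma / epsilon
epsilon = 0.45% = 4.5e-03
E = 448 / 4.5e-03
E = 99560 MPa


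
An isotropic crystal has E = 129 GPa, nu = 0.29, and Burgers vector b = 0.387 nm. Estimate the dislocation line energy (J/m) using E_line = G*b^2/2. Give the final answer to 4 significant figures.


Step 1: G = E / (2*(1+nu))
G = 129 / (2*(1+0.29)) = 50 GPa = 5e+10 Pa
Step 2: E_line = G*b^2/2
b = 0.387 nm = 3.87e-10 m
E_line = 0.5 * 5e+10 * (3.87e-10)^2 = 3.744e-09 J/m


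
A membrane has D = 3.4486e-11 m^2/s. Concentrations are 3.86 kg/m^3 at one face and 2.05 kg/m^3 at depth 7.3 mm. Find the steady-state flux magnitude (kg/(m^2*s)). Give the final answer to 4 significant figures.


J = -D * (dC/dx) = D * (C1 - C2) / dx
J = 3.4486e-11 * (3.86 - 2.05) / 7.3e-03
J = 8.551e-09 kg/(m^2*s)


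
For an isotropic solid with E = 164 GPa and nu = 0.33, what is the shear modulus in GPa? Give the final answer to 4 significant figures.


G = E / (2*(1+nu))
G = 164 / (2*(1+0.33))
G = 61.65 GPa


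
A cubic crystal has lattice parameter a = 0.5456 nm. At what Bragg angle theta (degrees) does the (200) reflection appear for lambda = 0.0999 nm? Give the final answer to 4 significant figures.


d = a / sqrt(h^2+k^2+l^2)
d = 0.5456 / sqrt(4) = 0.2728 nm
lambda = 2*d*sin(theta)  =>  sin(theta) = lambda / (2*d)
sin(theta) = 0.0999 / (2 * 0.2728) = 0.183101
theta = 10.55 deg


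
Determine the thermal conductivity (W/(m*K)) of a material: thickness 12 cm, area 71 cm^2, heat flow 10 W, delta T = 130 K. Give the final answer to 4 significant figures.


k = Q*L / (A*dT)
L = 0.12 m, A = 7.1e-03 m^2
k = 10 * 0.12 / (7.1e-03 * 130)
k = 1.3 W/(m*K)


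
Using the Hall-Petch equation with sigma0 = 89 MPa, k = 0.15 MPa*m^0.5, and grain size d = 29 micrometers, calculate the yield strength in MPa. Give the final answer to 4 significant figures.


sigma_y = sigma0 + k / sqrt(d)
d = 29 um = 2.9e-05 m
sigma_y = 89 + 0.15 / sqrt(2.9e-05)
sigma_y = 116.9 MPa


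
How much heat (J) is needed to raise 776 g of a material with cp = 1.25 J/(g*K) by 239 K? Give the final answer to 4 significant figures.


Q = m * cp * dT
Q = 776 * 1.25 * 239
Q = 231800 J


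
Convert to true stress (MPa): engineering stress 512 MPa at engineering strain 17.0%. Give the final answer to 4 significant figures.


sigma_true = sigma_eng * (1 + epsilon_eng)
sigma_true = 512 * (1 + 0.17)
sigma_true = 599 MPa


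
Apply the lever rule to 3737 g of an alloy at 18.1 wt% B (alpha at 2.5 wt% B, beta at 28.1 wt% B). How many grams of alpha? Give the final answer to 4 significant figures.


f_alpha = (C_beta - C0) / (C_beta - C_alpha)
f_alpha = (28.1 - 18.1) / (28.1 - 2.5) = 0.390625
m_alpha = f_alpha * m_total = 0.390625 * 3737 = 1460 g


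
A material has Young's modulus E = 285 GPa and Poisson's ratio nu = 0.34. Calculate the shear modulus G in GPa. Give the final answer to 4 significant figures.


G = E / (2*(1+nu))
G = 285 / (2*(1+0.34))
G = 106.3 GPa


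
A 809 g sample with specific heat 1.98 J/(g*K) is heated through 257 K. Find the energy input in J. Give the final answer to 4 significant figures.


Q = m * cp * dT
Q = 809 * 1.98 * 257
Q = 411700 J


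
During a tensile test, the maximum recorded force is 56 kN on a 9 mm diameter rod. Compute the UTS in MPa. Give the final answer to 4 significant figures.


A0 = pi*(d/2)^2 = pi*(9/2)^2 = 63.6173 mm^2
UTS = F_max / A0 = 56*1000 / 63.6173
UTS = 880.3 MPa


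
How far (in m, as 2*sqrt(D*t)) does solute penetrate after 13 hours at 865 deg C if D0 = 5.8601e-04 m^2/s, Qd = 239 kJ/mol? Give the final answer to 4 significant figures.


Step 1: D = D0 * exp(-Qd/(R*T))
T = 1138.15 K
D = 5.8601e-04 * exp(-239e3 / (8.314 * 1138.15)) = 6.29162e-15 m^2/s
Step 2: L = 2*sqrt(D*t)
t = 13 h = 46800 s
L = 2*sqrt(6.29162e-15 * 46800) = 3.432e-05 m


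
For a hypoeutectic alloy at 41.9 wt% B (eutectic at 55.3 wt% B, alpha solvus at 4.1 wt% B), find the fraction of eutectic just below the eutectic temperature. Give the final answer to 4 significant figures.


f_primary = (C_e - C0) / (C_e - C_alpha_max)
f_primary = (55.3 - 41.9) / (55.3 - 4.1)
f_primary = 0.261719
f_eutectic = 1 - 0.261719 = 0.7383


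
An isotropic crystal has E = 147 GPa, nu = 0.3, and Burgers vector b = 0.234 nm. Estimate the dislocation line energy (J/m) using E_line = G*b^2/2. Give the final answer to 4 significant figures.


Step 1: G = E / (2*(1+nu))
G = 147 / (2*(1+0.3)) = 56.5385 GPa = 5.65385e+10 Pa
Step 2: E_line = G*b^2/2
b = 0.234 nm = 2.34e-10 m
E_line = 0.5 * 5.65385e+10 * (2.34e-10)^2 = 1.548e-09 J/m


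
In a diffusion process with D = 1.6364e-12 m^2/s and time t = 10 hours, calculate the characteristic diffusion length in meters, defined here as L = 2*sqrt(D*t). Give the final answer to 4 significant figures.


t = 10 hr = 36000 s
Diffusion length = 2*sqrt(D*t)
= 2*sqrt(1.6364e-12 * 36000)
= 4.854e-04 m


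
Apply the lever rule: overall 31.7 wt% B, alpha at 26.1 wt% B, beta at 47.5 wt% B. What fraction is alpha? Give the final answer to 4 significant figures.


f_alpha = (C_beta - C0) / (C_beta - C_alpha)
f_alpha = (47.5 - 31.7) / (47.5 - 26.1)
f_alpha = 0.7383


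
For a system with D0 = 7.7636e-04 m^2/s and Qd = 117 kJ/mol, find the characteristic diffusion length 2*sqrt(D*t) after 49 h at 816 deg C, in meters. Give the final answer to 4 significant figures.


Step 1: D = D0 * exp(-Qd/(R*T))
T = 1089.15 K
D = 7.7636e-04 * exp(-117e3 / (8.314 * 1089.15)) = 1.89953e-09 m^2/s
Step 2: L = 2*sqrt(D*t)
t = 49 h = 176400 s
L = 2*sqrt(1.89953e-09 * 176400) = 0.03661 m


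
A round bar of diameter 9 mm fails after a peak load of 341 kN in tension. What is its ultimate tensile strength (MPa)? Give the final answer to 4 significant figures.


A0 = pi*(d/2)^2 = pi*(9/2)^2 = 63.6173 mm^2
UTS = F_max / A0 = 341*1000 / 63.6173
UTS = 5360 MPa


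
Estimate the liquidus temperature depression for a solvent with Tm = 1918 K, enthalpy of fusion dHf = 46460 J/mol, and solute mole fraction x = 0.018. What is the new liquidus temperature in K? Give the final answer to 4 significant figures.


dT = R*Tm^2*x / dHf
dT = 8.314 * 1918^2 * 0.018 / 46460
dT = 11.8495 K
T_new = 1918 - 11.8495 = 1906 K


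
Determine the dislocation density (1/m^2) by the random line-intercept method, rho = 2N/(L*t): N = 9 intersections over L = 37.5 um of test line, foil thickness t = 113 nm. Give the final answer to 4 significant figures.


rho = 2N / (L * t)
L = 37.5 um = 3.75e-05 m, t = 113 nm = 1.13e-07 m
rho = 2 * 9 / (3.75e-05 * 1.13e-07)
rho = 4.248e+12 1/m^2


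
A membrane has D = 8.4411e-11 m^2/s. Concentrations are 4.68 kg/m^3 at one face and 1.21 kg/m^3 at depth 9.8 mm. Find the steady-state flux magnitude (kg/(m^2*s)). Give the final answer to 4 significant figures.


J = -D * (dC/dx) = D * (C1 - C2) / dx
J = 8.4411e-11 * (4.68 - 1.21) / 9.8e-03
J = 2.989e-08 kg/(m^2*s)


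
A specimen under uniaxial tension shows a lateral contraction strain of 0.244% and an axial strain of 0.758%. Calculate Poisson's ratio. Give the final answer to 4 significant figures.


nu = -epsilon_lat / epsilon_axial
Lateral strain is contraction (negative), so using magnitudes:
nu = 0.244 / 0.758
nu = 0.3219


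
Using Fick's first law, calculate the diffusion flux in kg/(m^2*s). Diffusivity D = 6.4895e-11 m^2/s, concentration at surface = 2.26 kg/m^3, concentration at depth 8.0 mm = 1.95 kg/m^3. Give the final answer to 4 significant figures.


J = -D * (dC/dx) = D * (C1 - C2) / dx
J = 6.4895e-11 * (2.26 - 1.95) / 8e-03
J = 2.515e-09 kg/(m^2*s)


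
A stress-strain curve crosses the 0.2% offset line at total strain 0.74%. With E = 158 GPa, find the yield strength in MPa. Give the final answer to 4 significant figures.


Offset strain = 0.002
Elastic strain at yield = total_strain - offset = 7.4e-03 - 0.002 = 5.4e-03
sigma_y = E * elastic_strain = 158000 * 5.4e-03
sigma_y = 853.2 MPa


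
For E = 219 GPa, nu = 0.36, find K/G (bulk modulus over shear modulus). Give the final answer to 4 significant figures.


G = E / (2*(1+nu))
G = 219 / (2*(1+0.36)) = 80.5147 GPa
K = E / (3*(1-2*nu))
K = 219 / (3*(1-2*0.36)) = 260.714 GPa
K/G = 260.714 / 80.5147 = 3.238


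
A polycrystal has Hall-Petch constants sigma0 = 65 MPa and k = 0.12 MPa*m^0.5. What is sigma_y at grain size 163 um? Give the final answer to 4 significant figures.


sigma_y = sigma0 + k / sqrt(d)
d = 163 um = 1.63e-04 m
sigma_y = 65 + 0.12 / sqrt(1.63e-04)
sigma_y = 74.4 MPa


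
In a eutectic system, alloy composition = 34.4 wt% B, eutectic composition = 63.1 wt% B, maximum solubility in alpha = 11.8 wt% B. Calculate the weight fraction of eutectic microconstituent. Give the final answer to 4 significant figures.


f_primary = (C_e - C0) / (C_e - C_alpha_max)
f_primary = (63.1 - 34.4) / (63.1 - 11.8)
f_primary = 0.559454
f_eutectic = 1 - 0.559454 = 0.4405


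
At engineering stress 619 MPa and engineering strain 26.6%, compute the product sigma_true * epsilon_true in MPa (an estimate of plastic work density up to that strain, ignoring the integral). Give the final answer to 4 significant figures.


sigma_true = sigma_eng * (1 + epsilon_eng)
sigma_true = 619 * (1 + 0.266) = 783.654 MPa
epsilon_true = ln(1 + epsilon_eng)
epsilon_true = ln(1 + 0.266) = 0.235862
sigma_true * epsilon_true = 783.654 * 0.235862 = 184.8 MPa


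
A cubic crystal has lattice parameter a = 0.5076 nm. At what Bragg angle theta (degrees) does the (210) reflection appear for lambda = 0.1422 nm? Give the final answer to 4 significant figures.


d = a / sqrt(h^2+k^2+l^2)
d = 0.5076 / sqrt(5) = 0.227006 nm
lambda = 2*d*sin(theta)  =>  sin(theta) = lambda / (2*d)
sin(theta) = 0.1422 / (2 * 0.227006) = 0.313208
theta = 18.25 deg


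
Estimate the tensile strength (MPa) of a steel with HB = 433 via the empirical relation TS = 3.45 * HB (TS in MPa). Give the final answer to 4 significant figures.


TS (MPa) = 3.45 * HB
TS = 3.45 * 433
TS = 1494 MPa


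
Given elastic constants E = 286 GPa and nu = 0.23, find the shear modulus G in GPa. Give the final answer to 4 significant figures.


G = E / (2*(1+nu))
G = 286 / (2*(1+0.23))
G = 116.3 GPa


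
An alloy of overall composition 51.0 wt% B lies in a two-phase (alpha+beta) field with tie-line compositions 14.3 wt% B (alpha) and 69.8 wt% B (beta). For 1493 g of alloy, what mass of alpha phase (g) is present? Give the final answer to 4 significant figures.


f_alpha = (C_beta - C0) / (C_beta - C_alpha)
f_alpha = (69.8 - 51.0) / (69.8 - 14.3) = 0.338739
m_alpha = f_alpha * m_total = 0.338739 * 1493 = 505.7 g


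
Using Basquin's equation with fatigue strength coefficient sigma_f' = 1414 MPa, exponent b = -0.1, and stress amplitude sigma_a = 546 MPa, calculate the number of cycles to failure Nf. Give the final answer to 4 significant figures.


sigma_a = sigma_f' * (2*Nf)^b
2*Nf = (sigma_a / sigma_f')^(1/b)
2*Nf = (546 / 1414)^(1/-0.1)
2*Nf = 13569.6
Nf = 6785 cycles


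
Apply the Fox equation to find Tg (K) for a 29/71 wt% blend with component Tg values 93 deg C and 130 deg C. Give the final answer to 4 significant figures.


1/Tg = w1/Tg1 + w2/Tg2 (in Kelvin)
Tg1 = 366.15 K, Tg2 = 403.15 K
1/Tg = 0.29/366.15 + 0.71/403.15
Tg = 391.7 K


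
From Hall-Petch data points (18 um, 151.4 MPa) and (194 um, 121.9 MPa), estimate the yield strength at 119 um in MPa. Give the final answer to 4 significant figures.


sigma_y = sigma0 + k / sqrt(d)
1/sqrt(d1) = 1/sqrt(1.8e-05) = 235.702;  1/sqrt(d2) = 71.7958
k = (sigma1 - sigma2) / (1/sqrt(d1) - 1/sqrt(d2)) = (151.4 - 121.9) / (235.702 - 71.7958) = 0.179981 MPa*m^0.5
sigma0 = sigma1 - k/sqrt(d1) = 151.4 - 0.179981*235.702 = 108.978 MPa
sigma_y(d3) = 108.978 + 0.179981 / sqrt(1.19e-04) = 125.5 MPa


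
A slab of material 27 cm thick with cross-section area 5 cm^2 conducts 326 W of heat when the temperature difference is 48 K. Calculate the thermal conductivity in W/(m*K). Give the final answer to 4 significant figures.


k = Q*L / (A*dT)
L = 0.27 m, A = 5e-04 m^2
k = 326 * 0.27 / (5e-04 * 48)
k = 3668 W/(m*K)


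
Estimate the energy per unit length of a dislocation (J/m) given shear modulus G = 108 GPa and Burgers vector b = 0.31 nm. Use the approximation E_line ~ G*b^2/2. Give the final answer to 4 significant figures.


E = G*b^2/2
b = 0.31 nm = 3.1e-10 m
G = 108 GPa = 1.08e+11 Pa
E = 0.5 * 1.08e+11 * (3.1e-10)^2
E = 5.189e-09 J/m


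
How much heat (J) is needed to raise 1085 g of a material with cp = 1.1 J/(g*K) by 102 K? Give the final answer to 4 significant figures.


Q = m * cp * dT
Q = 1085 * 1.1 * 102
Q = 121700 J


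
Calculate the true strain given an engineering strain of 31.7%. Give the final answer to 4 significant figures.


epsilon_true = ln(1 + epsilon_eng)
epsilon_true = ln(1 + 0.317)
epsilon_true = 0.2754


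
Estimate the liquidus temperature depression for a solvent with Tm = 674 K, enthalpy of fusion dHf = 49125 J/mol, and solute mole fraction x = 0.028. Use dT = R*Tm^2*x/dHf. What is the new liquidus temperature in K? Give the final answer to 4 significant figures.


dT = R*Tm^2*x / dHf
dT = 8.314 * 674^2 * 0.028 / 49125
dT = 2.15271 K
T_new = 674 - 2.15271 = 671.8 K


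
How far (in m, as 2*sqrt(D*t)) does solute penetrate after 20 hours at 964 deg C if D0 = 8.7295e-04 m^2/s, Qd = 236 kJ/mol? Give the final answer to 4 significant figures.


Step 1: D = D0 * exp(-Qd/(R*T))
T = 1237.15 K
D = 8.7295e-04 * exp(-236e3 / (8.314 * 1237.15)) = 9.46883e-14 m^2/s
Step 2: L = 2*sqrt(D*t)
t = 20 h = 72000 s
L = 2*sqrt(9.46883e-14 * 72000) = 1.651e-04 m


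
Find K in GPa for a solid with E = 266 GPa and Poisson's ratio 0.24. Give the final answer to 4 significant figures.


K = E / (3*(1-2*nu))
K = 266 / (3*(1-2*0.24))
K = 170.5 GPa


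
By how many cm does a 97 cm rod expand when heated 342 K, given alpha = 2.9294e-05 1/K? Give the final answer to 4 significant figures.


dL = L0 * alpha * dT
dL = 97 * 2.9294e-05 * 342
dL = 0.9718 cm


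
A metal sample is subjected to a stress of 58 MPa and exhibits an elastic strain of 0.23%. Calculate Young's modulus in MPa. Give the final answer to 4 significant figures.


E = sigma / epsilon
epsilon = 0.23% = 2.3e-03
E = 58 / 2.3e-03
E = 25220 MPa


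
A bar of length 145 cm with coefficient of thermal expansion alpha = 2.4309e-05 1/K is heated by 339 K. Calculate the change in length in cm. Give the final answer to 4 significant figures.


dL = L0 * alpha * dT
dL = 145 * 2.4309e-05 * 339
dL = 1.195 cm


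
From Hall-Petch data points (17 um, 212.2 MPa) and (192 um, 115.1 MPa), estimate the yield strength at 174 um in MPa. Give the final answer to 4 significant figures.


sigma_y = sigma0 + k / sqrt(d)
1/sqrt(d1) = 1/sqrt(1.7e-05) = 242.536;  1/sqrt(d2) = 72.1688
k = (sigma1 - sigma2) / (1/sqrt(d1) - 1/sqrt(d2)) = (212.2 - 115.1) / (242.536 - 72.1688) = 0.569947 MPa*m^0.5
sigma0 = sigma1 - k/sqrt(d1) = 212.2 - 0.569947*242.536 = 73.9676 MPa
sigma_y(d3) = 73.9676 + 0.569947 / sqrt(1.74e-04) = 117.2 MPa


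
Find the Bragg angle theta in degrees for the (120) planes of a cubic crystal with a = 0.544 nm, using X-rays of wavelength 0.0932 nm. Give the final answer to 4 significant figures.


d = a / sqrt(h^2+k^2+l^2)
d = 0.544 / sqrt(5) = 0.243284 nm
lambda = 2*d*sin(theta)  =>  sin(theta) = lambda / (2*d)
sin(theta) = 0.0932 / (2 * 0.243284) = 0.191546
theta = 11.04 deg


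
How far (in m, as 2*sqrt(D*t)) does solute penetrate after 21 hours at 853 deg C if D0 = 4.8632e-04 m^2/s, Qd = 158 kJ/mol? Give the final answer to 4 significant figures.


Step 1: D = D0 * exp(-Qd/(R*T))
T = 1126.15 K
D = 4.8632e-04 * exp(-158e3 / (8.314 * 1126.15)) = 2.28078e-11 m^2/s
Step 2: L = 2*sqrt(D*t)
t = 21 h = 75600 s
L = 2*sqrt(2.28078e-11 * 75600) = 2.626e-03 m


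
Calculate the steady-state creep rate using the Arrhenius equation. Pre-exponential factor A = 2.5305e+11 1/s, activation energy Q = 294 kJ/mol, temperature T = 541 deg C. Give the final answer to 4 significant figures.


rate = A * exp(-Q / (R*T))
T = 541 + 273.15 = 814.15 K
rate = 2.5305e+11 * exp(-294e3 / (8.314 * 814.15))
rate = 3.467e-08 1/s


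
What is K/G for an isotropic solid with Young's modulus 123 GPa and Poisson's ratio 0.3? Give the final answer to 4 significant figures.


G = E / (2*(1+nu))
G = 123 / (2*(1+0.3)) = 47.3077 GPa
K = E / (3*(1-2*nu))
K = 123 / (3*(1-2*0.3)) = 102.5 GPa
K/G = 102.5 / 47.3077 = 2.167


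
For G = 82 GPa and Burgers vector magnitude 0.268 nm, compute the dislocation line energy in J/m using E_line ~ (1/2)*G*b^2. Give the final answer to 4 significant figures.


E = G*b^2/2
b = 0.268 nm = 2.68e-10 m
G = 82 GPa = 8.2e+10 Pa
E = 0.5 * 8.2e+10 * (2.68e-10)^2
E = 2.945e-09 J/m


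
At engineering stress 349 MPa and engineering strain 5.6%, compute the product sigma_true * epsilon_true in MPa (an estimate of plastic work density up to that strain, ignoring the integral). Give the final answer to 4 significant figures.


sigma_true = sigma_eng * (1 + epsilon_eng)
sigma_true = 349 * (1 + 0.056) = 368.544 MPa
epsilon_true = ln(1 + epsilon_eng)
epsilon_true = ln(1 + 0.056) = 0.0544882
sigma_true * epsilon_true = 368.544 * 0.0544882 = 20.08 MPa


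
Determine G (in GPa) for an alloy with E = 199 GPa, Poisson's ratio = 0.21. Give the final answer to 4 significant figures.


G = E / (2*(1+nu))
G = 199 / (2*(1+0.21))
G = 82.23 GPa


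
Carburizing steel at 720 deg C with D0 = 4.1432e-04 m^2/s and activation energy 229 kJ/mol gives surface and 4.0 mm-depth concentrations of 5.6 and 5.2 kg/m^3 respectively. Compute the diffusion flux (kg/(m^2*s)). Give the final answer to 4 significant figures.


Step 1: D = D0 * exp(-Qd/(R*T))
T = 720 + 273.15 = 993.15 K
D = 4.1432e-04 * exp(-229e3 / (8.314 * 993.15)) = 3.73822e-16 m^2/s
Step 2: J = D * (C1 - C2) / dx
J = 3.73822e-16 * (5.6 - 5.2) / 4e-03
J = 3.738e-14 kg/(m^2*s)


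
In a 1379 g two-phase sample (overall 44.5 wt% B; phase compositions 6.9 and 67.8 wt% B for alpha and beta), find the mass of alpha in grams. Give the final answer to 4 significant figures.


f_alpha = (C_beta - C0) / (C_beta - C_alpha)
f_alpha = (67.8 - 44.5) / (67.8 - 6.9) = 0.382594
m_alpha = f_alpha * m_total = 0.382594 * 1379 = 527.6 g


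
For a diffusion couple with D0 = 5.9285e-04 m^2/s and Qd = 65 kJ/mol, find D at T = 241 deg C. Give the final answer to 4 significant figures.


D = D0 * exp(-Qd / (R*T))
T = 514.15 K
D = 5.9285e-04 * exp(-65e3 / (8.314 * 514.15))
D = 1.476e-10 m^2/s


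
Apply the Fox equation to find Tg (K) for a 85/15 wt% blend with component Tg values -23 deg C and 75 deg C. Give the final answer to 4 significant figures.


1/Tg = w1/Tg1 + w2/Tg2 (in Kelvin)
Tg1 = 250.15 K, Tg2 = 348.15 K
1/Tg = 0.85/250.15 + 0.15/348.15
Tg = 261.2 K


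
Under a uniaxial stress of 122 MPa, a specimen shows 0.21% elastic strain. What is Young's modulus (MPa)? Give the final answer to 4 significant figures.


E = sigma / epsilon
epsilon = 0.21% = 2.1e-03
E = 122 / 2.1e-03
E = 58100 MPa


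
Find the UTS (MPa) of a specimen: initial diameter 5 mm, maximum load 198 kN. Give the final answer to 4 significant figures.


A0 = pi*(d/2)^2 = pi*(5/2)^2 = 19.635 mm^2
UTS = F_max / A0 = 198*1000 / 19.635
UTS = 10080 MPa


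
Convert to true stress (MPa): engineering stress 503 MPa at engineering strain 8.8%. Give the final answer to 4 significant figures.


sigma_true = sigma_eng * (1 + epsilon_eng)
sigma_true = 503 * (1 + 0.088)
sigma_true = 547.3 MPa


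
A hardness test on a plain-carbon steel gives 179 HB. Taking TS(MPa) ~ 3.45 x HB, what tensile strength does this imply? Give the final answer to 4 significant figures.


TS (MPa) = 3.45 * HB
TS = 3.45 * 179
TS = 617.6 MPa


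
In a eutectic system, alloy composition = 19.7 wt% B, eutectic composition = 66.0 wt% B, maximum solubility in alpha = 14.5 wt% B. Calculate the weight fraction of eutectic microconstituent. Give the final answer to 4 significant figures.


f_primary = (C_e - C0) / (C_e - C_alpha_max)
f_primary = (66.0 - 19.7) / (66.0 - 14.5)
f_primary = 0.899029
f_eutectic = 1 - 0.899029 = 0.101


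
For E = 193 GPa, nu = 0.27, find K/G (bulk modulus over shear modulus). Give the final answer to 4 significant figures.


G = E / (2*(1+nu))
G = 193 / (2*(1+0.27)) = 75.9843 GPa
K = E / (3*(1-2*nu))
K = 193 / (3*(1-2*0.27)) = 139.855 GPa
K/G = 139.855 / 75.9843 = 1.841


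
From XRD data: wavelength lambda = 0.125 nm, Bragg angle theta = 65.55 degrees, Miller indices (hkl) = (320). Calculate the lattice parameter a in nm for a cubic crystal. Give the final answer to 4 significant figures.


d = lambda / (2*sin(theta))
d = 0.125 / (2*sin(65.55 deg))
d = 0.068657 nm
a = d * sqrt(h^2+k^2+l^2) = 0.068657 * sqrt(13)
a = 0.2475 nm


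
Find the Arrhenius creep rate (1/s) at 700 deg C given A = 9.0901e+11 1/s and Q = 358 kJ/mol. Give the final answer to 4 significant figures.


rate = A * exp(-Q / (R*T))
T = 700 + 273.15 = 973.15 K
rate = 9.0901e+11 * exp(-358e3 / (8.314 * 973.15))
rate = 5.52e-08 1/s


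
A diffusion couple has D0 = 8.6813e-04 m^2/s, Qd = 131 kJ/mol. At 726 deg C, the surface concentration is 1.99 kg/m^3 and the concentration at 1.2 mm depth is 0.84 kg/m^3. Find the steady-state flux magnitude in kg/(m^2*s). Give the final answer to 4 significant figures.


Step 1: D = D0 * exp(-Qd/(R*T))
T = 726 + 273.15 = 999.15 K
D = 8.6813e-04 * exp(-131e3 / (8.314 * 999.15)) = 1.22964e-10 m^2/s
Step 2: J = D * (C1 - C2) / dx
J = 1.22964e-10 * (1.99 - 0.84) / 1.2e-03
J = 1.178e-07 kg/(m^2*s)


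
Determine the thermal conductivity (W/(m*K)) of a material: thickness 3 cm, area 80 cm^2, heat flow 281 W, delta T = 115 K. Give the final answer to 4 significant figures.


k = Q*L / (A*dT)
L = 0.03 m, A = 8e-03 m^2
k = 281 * 0.03 / (8e-03 * 115)
k = 9.163 W/(m*K)


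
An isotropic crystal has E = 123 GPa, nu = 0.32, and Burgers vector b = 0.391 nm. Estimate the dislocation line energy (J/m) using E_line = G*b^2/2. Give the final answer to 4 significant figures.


Step 1: G = E / (2*(1+nu))
G = 123 / (2*(1+0.32)) = 46.5909 GPa = 4.65909e+10 Pa
Step 2: E_line = G*b^2/2
b = 0.391 nm = 3.91e-10 m
E_line = 0.5 * 4.65909e+10 * (3.91e-10)^2 = 3.561e-09 J/m


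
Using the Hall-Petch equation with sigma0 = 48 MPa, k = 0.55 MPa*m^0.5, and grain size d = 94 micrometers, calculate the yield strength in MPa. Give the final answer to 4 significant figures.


sigma_y = sigma0 + k / sqrt(d)
d = 94 um = 9.4e-05 m
sigma_y = 48 + 0.55 / sqrt(9.4e-05)
sigma_y = 104.7 MPa


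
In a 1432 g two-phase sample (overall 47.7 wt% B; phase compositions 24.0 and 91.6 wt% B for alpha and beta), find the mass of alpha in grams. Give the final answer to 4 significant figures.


f_alpha = (C_beta - C0) / (C_beta - C_alpha)
f_alpha = (91.6 - 47.7) / (91.6 - 24.0) = 0.649408
m_alpha = f_alpha * m_total = 0.649408 * 1432 = 930 g


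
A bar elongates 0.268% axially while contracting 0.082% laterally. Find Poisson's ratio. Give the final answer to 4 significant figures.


nu = -epsilon_lat / epsilon_axial
Lateral strain is contraction (negative), so using magnitudes:
nu = 0.082 / 0.268
nu = 0.306


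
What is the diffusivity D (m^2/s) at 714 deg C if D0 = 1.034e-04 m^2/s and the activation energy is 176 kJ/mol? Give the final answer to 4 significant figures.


D = D0 * exp(-Qd / (R*T))
T = 987.15 K
D = 1.034e-04 * exp(-176e3 / (8.314 * 987.15))
D = 5.026e-14 m^2/s


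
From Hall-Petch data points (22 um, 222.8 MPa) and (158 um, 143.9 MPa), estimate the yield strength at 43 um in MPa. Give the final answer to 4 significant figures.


sigma_y = sigma0 + k / sqrt(d)
1/sqrt(d1) = 1/sqrt(2.2e-05) = 213.201;  1/sqrt(d2) = 79.5557
k = (sigma1 - sigma2) / (1/sqrt(d1) - 1/sqrt(d2)) = (222.8 - 143.9) / (213.201 - 79.5557) = 0.59037 MPa*m^0.5
sigma0 = sigma1 - k/sqrt(d1) = 222.8 - 0.59037*213.201 = 96.9327 MPa
sigma_y(d3) = 96.9327 + 0.59037 / sqrt(4.3e-05) = 187 MPa


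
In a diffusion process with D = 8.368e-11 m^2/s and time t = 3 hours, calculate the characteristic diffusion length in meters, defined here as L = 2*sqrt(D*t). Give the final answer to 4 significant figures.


t = 3 hr = 10800 s
Diffusion length = 2*sqrt(D*t)
= 2*sqrt(8.368e-11 * 10800)
= 1.901e-03 m


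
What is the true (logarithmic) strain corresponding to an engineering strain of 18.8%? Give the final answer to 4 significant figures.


epsilon_true = ln(1 + epsilon_eng)
epsilon_true = ln(1 + 0.188)
epsilon_true = 0.1723


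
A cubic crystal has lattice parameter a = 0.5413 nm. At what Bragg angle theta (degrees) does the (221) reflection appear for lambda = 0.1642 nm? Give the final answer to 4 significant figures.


d = a / sqrt(h^2+k^2+l^2)
d = 0.5413 / sqrt(9) = 0.180433 nm
lambda = 2*d*sin(theta)  =>  sin(theta) = lambda / (2*d)
sin(theta) = 0.1642 / (2 * 0.180433) = 0.455016
theta = 27.07 deg


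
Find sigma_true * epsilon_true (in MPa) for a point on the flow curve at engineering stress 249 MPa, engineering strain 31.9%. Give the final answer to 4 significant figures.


sigma_true = sigma_eng * (1 + epsilon_eng)
sigma_true = 249 * (1 + 0.319) = 328.431 MPa
epsilon_true = ln(1 + epsilon_eng)
epsilon_true = ln(1 + 0.319) = 0.276874
sigma_true * epsilon_true = 328.431 * 0.276874 = 90.93 MPa


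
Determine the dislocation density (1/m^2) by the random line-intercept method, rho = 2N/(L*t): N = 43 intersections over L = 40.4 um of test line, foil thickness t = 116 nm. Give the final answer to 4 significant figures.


rho = 2N / (L * t)
L = 40.4 um = 4.04e-05 m, t = 116 nm = 1.16e-07 m
rho = 2 * 43 / (4.04e-05 * 1.16e-07)
rho = 1.835e+13 1/m^2


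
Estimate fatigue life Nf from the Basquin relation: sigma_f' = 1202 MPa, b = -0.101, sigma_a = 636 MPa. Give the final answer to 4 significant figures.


sigma_a = sigma_f' * (2*Nf)^b
2*Nf = (sigma_a / sigma_f')^(1/b)
2*Nf = (636 / 1202)^(1/-0.101)
2*Nf = 545.887
Nf = 272.9 cycles


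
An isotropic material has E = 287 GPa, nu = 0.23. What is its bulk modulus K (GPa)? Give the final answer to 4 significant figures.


K = E / (3*(1-2*nu))
K = 287 / (3*(1-2*0.23))
K = 177.2 GPa


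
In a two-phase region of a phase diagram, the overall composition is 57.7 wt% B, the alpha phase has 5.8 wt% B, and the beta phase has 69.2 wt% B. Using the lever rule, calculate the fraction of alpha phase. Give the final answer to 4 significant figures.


f_alpha = (C_beta - C0) / (C_beta - C_alpha)
f_alpha = (69.2 - 57.7) / (69.2 - 5.8)
f_alpha = 0.1814


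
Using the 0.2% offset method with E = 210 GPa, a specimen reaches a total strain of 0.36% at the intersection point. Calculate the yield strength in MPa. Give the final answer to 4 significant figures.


Offset strain = 0.002
Elastic strain at yield = total_strain - offset = 3.6e-03 - 0.002 = 1.6e-03
sigma_y = E * elastic_strain = 210000 * 1.6e-03
sigma_y = 336 MPa


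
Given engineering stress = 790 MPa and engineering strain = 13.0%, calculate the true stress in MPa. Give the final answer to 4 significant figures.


sigma_true = sigma_eng * (1 + epsilon_eng)
sigma_true = 790 * (1 + 0.13)
sigma_true = 892.7 MPa


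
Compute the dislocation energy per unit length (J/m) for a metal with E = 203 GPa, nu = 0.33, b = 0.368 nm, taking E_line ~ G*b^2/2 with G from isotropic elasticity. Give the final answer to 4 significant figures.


Step 1: G = E / (2*(1+nu))
G = 203 / (2*(1+0.33)) = 76.3158 GPa = 7.63158e+10 Pa
Step 2: E_line = G*b^2/2
b = 0.368 nm = 3.68e-10 m
E_line = 0.5 * 7.63158e+10 * (3.68e-10)^2 = 5.167e-09 J/m


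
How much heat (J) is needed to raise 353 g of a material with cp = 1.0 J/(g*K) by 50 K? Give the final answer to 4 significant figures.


Q = m * cp * dT
Q = 353 * 1.0 * 50
Q = 17650 J


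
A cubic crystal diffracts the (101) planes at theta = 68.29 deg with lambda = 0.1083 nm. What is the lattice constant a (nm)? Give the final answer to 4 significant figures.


d = lambda / (2*sin(theta))
d = 0.1083 / (2*sin(68.29 deg))
d = 0.0582842 nm
a = d * sqrt(h^2+k^2+l^2) = 0.0582842 * sqrt(2)
a = 0.08243 nm


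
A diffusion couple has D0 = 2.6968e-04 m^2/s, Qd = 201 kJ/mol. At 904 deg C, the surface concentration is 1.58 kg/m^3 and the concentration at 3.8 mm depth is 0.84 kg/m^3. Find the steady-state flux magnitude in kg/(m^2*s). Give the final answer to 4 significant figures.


Step 1: D = D0 * exp(-Qd/(R*T))
T = 904 + 273.15 = 1177.15 K
D = 2.6968e-04 * exp(-201e3 / (8.314 * 1177.15)) = 3.2463e-13 m^2/s
Step 2: J = D * (C1 - C2) / dx
J = 3.2463e-13 * (1.58 - 0.84) / 3.8e-03
J = 6.322e-11 kg/(m^2*s)


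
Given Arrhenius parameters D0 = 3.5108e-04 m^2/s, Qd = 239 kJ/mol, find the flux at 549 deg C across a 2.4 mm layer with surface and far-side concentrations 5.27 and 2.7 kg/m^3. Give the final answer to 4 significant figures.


Step 1: D = D0 * exp(-Qd/(R*T))
T = 549 + 273.15 = 822.15 K
D = 3.5108e-04 * exp(-239e3 / (8.314 * 822.15)) = 2.29184e-19 m^2/s
Step 2: J = D * (C1 - C2) / dx
J = 2.29184e-19 * (5.27 - 2.7) / 2.4e-03
J = 2.454e-16 kg/(m^2*s)


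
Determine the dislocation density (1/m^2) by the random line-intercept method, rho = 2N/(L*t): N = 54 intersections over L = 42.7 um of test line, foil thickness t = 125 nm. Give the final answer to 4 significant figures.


rho = 2N / (L * t)
L = 42.7 um = 4.27e-05 m, t = 125 nm = 1.25e-07 m
rho = 2 * 54 / (4.27e-05 * 1.25e-07)
rho = 2.023e+13 1/m^2


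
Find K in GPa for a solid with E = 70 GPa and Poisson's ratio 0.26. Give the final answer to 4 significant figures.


K = E / (3*(1-2*nu))
K = 70 / (3*(1-2*0.26))
K = 48.61 GPa


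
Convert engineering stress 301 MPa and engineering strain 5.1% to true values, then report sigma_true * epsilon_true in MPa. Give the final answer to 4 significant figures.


sigma_true = sigma_eng * (1 + epsilon_eng)
sigma_true = 301 * (1 + 0.051) = 316.351 MPa
epsilon_true = ln(1 + epsilon_eng)
epsilon_true = ln(1 + 0.051) = 0.0497421
sigma_true * epsilon_true = 316.351 * 0.0497421 = 15.74 MPa


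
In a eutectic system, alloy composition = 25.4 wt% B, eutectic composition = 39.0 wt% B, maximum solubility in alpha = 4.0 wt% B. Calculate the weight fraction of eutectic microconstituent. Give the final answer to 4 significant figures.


f_primary = (C_e - C0) / (C_e - C_alpha_max)
f_primary = (39.0 - 25.4) / (39.0 - 4.0)
f_primary = 0.388571
f_eutectic = 1 - 0.388571 = 0.6114


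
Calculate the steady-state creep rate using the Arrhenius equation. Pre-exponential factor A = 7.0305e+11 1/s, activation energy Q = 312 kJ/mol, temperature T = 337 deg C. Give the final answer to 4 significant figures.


rate = A * exp(-Q / (R*T))
T = 337 + 273.15 = 610.15 K
rate = 7.0305e+11 * exp(-312e3 / (8.314 * 610.15))
rate = 1.367e-15 1/s


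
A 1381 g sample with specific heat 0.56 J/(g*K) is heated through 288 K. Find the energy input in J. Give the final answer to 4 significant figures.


Q = m * cp * dT
Q = 1381 * 0.56 * 288
Q = 222700 J


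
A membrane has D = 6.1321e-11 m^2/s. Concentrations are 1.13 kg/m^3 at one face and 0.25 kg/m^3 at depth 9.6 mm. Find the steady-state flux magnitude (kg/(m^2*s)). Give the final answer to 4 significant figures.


J = -D * (dC/dx) = D * (C1 - C2) / dx
J = 6.1321e-11 * (1.13 - 0.25) / 9.6e-03
J = 5.621e-09 kg/(m^2*s)


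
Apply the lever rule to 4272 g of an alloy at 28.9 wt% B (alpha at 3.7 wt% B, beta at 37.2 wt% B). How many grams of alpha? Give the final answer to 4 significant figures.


f_alpha = (C_beta - C0) / (C_beta - C_alpha)
f_alpha = (37.2 - 28.9) / (37.2 - 3.7) = 0.247761
m_alpha = f_alpha * m_total = 0.247761 * 4272 = 1058 g


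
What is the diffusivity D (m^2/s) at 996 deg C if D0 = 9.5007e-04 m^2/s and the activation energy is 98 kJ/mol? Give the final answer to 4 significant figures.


D = D0 * exp(-Qd / (R*T))
T = 1269.15 K
D = 9.5007e-04 * exp(-98e3 / (8.314 * 1269.15))
D = 8.794e-08 m^2/s


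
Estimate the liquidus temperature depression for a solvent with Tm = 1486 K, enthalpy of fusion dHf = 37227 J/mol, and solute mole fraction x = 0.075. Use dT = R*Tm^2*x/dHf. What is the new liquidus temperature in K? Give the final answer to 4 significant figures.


dT = R*Tm^2*x / dHf
dT = 8.314 * 1486^2 * 0.075 / 37227
dT = 36.9871 K
T_new = 1486 - 36.9871 = 1449 K


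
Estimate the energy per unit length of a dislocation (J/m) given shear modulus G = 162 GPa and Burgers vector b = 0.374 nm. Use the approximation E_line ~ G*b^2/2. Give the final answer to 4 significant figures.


E = G*b^2/2
b = 0.374 nm = 3.74e-10 m
G = 162 GPa = 1.62e+11 Pa
E = 0.5 * 1.62e+11 * (3.74e-10)^2
E = 1.133e-08 J/m


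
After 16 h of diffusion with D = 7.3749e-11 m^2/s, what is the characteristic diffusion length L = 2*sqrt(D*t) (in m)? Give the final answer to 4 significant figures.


t = 16 hr = 57600 s
Diffusion length = 2*sqrt(D*t)
= 2*sqrt(7.3749e-11 * 57600)
= 4.122e-03 m


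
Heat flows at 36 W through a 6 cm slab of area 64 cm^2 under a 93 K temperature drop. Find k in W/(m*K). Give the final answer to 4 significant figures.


k = Q*L / (A*dT)
L = 0.06 m, A = 6.4e-03 m^2
k = 36 * 0.06 / (6.4e-03 * 93)
k = 3.629 W/(m*K)


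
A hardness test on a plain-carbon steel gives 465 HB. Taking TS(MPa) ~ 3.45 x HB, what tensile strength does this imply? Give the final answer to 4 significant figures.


TS (MPa) = 3.45 * HB
TS = 3.45 * 465
TS = 1604 MPa


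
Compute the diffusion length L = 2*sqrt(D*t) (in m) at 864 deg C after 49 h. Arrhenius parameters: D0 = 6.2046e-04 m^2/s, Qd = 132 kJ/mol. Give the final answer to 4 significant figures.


Step 1: D = D0 * exp(-Qd/(R*T))
T = 1137.15 K
D = 6.2046e-04 * exp(-132e3 / (8.314 * 1137.15)) = 5.35938e-10 m^2/s
Step 2: L = 2*sqrt(D*t)
t = 49 h = 176400 s
L = 2*sqrt(5.35938e-10 * 176400) = 0.01945 m


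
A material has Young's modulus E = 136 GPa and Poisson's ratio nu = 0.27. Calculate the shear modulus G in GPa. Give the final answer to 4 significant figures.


G = E / (2*(1+nu))
G = 136 / (2*(1+0.27))
G = 53.54 GPa


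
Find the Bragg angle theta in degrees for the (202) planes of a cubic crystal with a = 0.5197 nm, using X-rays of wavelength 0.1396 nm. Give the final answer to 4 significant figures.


d = a / sqrt(h^2+k^2+l^2)
d = 0.5197 / sqrt(8) = 0.183742 nm
lambda = 2*d*sin(theta)  =>  sin(theta) = lambda / (2*d)
sin(theta) = 0.1396 / (2 * 0.183742) = 0.379881
theta = 22.33 deg


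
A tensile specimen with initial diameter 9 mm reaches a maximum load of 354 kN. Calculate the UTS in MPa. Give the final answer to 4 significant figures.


A0 = pi*(d/2)^2 = pi*(9/2)^2 = 63.6173 mm^2
UTS = F_max / A0 = 354*1000 / 63.6173
UTS = 5565 MPa


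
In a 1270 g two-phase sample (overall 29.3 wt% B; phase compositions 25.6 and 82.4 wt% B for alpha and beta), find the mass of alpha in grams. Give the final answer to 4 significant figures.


f_alpha = (C_beta - C0) / (C_beta - C_alpha)
f_alpha = (82.4 - 29.3) / (82.4 - 25.6) = 0.934859
m_alpha = f_alpha * m_total = 0.934859 * 1270 = 1187 g


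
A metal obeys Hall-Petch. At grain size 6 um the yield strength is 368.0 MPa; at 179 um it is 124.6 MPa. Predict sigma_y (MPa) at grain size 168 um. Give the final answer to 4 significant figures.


sigma_y = sigma0 + k / sqrt(d)
1/sqrt(d1) = 1/sqrt(6e-06) = 408.248;  1/sqrt(d2) = 74.7435
k = (sigma1 - sigma2) / (1/sqrt(d1) - 1/sqrt(d2)) = (368.0 - 124.6) / (408.248 - 74.7435) = 0.729825 MPa*m^0.5
sigma0 = sigma1 - k/sqrt(d1) = 368.0 - 0.729825*408.248 = 70.0503 MPa
sigma_y(d3) = 70.0503 + 0.729825 / sqrt(1.68e-04) = 126.4 MPa


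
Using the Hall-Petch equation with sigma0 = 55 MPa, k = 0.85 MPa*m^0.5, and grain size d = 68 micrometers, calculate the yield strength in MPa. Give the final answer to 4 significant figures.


sigma_y = sigma0 + k / sqrt(d)
d = 68 um = 6.8e-05 m
sigma_y = 55 + 0.85 / sqrt(6.8e-05)
sigma_y = 158.1 MPa


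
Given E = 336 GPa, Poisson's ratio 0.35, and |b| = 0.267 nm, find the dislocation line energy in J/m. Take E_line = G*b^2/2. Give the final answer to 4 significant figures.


Step 1: G = E / (2*(1+nu))
G = 336 / (2*(1+0.35)) = 124.444 GPa = 1.24444e+11 Pa
Step 2: E_line = G*b^2/2
b = 0.267 nm = 2.67e-10 m
E_line = 0.5 * 1.24444e+11 * (2.67e-10)^2 = 4.436e-09 J/m
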